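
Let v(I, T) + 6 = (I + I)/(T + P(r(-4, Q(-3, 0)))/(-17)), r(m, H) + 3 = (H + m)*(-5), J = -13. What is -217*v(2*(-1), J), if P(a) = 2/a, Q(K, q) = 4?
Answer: 816354/661 ≈ 1235.0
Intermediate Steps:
r(m, H) = -3 - 5*H - 5*m (r(m, H) = -3 + (H + m)*(-5) = -3 + (-5*H - 5*m) = -3 - 5*H - 5*m)
v(I, T) = -6 + 2*I/(2/51 + T) (v(I, T) = -6 + (I + I)/(T + (2/(-3 - 5*4 - 5*(-4)))/(-17)) = -6 + (2*I)/(T + (2/(-3 - 20 + 20))*(-1/17)) = -6 + (2*I)/(T + (2/(-3))*(-1/17)) = -6 + (2*I)/(T + (2*(-1/3))*(-1/17)) = -6 + (2*I)/(T - 2/3*(-1/17)) = -6 + (2*I)/(T + 2/51) = -6 + (2*I)/(2/51 + T) = -6 + 2*I/(2/51 + T))
-217*v(2*(-1), J) = -1302*(-2 - 51*(-13) + 17*(2*(-1)))/(2 + 51*(-13)) = -1302*(-2 + 663 + 17*(-2))/(2 - 663) = -1302*(-2 + 663 - 34)/(-661) = -1302*(-1)*627/661 = -217*(-3762/661) = 816354/661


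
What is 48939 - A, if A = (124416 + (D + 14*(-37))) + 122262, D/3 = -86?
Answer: -196963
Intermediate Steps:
D = -258 (D = 3*(-86) = -258)
A = 245902 (A = (124416 + (-258 + 14*(-37))) + 122262 = (124416 + (-258 - 518)) + 122262 = (124416 - 776) + 122262 = 123640 + 122262 = 245902)
48939 - A = 48939 - 1*245902 = 48939 - 245902 = -196963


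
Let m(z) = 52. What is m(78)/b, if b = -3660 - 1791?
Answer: -52/5451 ≈ -0.0095395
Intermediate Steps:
b = -5451
m(78)/b = 52/(-5451) = 52*(-1/5451) = -52/5451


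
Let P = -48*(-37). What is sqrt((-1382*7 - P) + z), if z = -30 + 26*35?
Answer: I*sqrt(10570) ≈ 102.81*I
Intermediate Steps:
P = 1776
z = 880 (z = -30 + 910 = 880)
sqrt((-1382*7 - P) + z) = sqrt((-1382*7 - 1*1776) + 880) = sqrt((-9674 - 1776) + 880) = sqrt(-11450 + 880) = sqrt(-10570) = I*sqrt(10570)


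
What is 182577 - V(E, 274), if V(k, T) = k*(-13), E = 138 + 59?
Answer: 185138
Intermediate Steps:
E = 197
V(k, T) = -13*k
182577 - V(E, 274) = 182577 - (-13)*197 = 182577 - 1*(-2561) = 182577 + 2561 = 185138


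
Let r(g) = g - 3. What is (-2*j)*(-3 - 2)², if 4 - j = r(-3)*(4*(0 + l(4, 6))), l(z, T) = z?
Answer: -5000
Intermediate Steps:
r(g) = -3 + g
j = 100 (j = 4 - (-3 - 3)*4*(0 + 4) = 4 - (-6)*4*4 = 4 - (-6)*16 = 4 - 1*(-96) = 4 + 96 = 100)
(-2*j)*(-3 - 2)² = (-2*100)*(-3 - 2)² = -200*(-5)² = -200*25 = -5000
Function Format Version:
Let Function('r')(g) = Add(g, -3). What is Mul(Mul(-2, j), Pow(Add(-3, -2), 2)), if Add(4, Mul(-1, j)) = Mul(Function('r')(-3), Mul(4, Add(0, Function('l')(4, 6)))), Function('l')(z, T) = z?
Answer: -5000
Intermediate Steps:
Function('r')(g) = Add(-3, g)
j = 100 (j = Add(4, Mul(-1, Mul(Add(-3, -3), Mul(4, Add(0, 4))))) = Add(4, Mul(-1, Mul(-6, Mul(4, 4)))) = Add(4, Mul(-1, Mul(-6, 16))) = Add(4, Mul(-1, -96)) = Add(4, 96) = 100)
Mul(Mul(-2, j), Pow(Add(-3, -2), 2)) = Mul(Mul(-2, 100), Pow(Add(-3, -2), 2)) = Mul(-200, Pow(-5, 2)) = Mul(-200, 25) = -5000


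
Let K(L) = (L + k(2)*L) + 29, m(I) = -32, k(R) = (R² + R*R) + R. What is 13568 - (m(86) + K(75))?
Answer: 12746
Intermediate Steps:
k(R) = R + 2*R² (k(R) = (R² + R²) + R = 2*R² + R = R + 2*R²)
K(L) = 29 + 11*L (K(L) = (L + (2*(1 + 2*2))*L) + 29 = (L + (2*(1 + 4))*L) + 29 = (L + (2*5)*L) + 29 = (L + 10*L) + 29 = 11*L + 29 = 29 + 11*L)
13568 - (m(86) + K(75)) = 13568 - (-32 + (29 + 11*75)) = 13568 - (-32 + (29 + 825)) = 13568 - (-32 + 854) = 13568 - 1*822 = 13568 - 822 = 12746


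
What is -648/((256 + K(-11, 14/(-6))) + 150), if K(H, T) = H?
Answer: -648/395 ≈ -1.6405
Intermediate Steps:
-648/((256 + K(-11, 14/(-6))) + 150) = -648/((256 - 11) + 150) = -648/(245 + 150) = -648/395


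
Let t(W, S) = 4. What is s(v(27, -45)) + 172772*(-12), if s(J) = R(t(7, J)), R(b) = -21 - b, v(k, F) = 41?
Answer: -2073289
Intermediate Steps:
s(J) = -25 (s(J) = -21 - 1*4 = -21 - 4 = -25)
s(v(27, -45)) + 172772*(-12) = -25 + 172772*(-12) = -25 - 2073264 = -2073289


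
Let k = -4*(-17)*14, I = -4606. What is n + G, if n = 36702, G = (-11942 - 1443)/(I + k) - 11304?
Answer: 92817677/3654 ≈ 25402.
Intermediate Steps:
k = 952 (k = 68*14 = 952)
G = -41291431/3654 (G = (-11942 - 1443)/(-4606 + 952) - 11304 = -13385/(-3654) - 11304 = -13385*(-1/3654) - 11304 = 13385/3654 - 11304 = -41291431/3654 ≈ -11300.)
n + G = 36702 - 41291431/3654 = 92817677/3654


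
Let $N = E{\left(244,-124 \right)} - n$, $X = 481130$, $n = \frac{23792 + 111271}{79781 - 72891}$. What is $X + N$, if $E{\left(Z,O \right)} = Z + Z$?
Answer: $\frac{3318212957}{6890} \approx 4.816 \cdot 10^{5}$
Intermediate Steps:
$E{\left(Z,O \right)} = 2 Z$
$n = \frac{135063}{6890} \approx 19.603$
$N = \frac{3227257}{6890}$ ($N = 2 \cdot 244 - \frac{135063}{6890} = 488 - \frac{135063}{6890} = \frac{3227257}{6890} \approx 468.4$)
$X + N = 481130 + \frac{3227257}{6890} = \frac{3318212957}{6890}$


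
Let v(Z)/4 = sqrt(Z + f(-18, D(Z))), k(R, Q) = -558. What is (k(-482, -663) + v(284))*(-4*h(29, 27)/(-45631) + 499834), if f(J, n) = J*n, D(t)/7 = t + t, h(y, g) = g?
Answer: -12726822351996/45631 + 182463402896*I*sqrt(17821)/45631 ≈ -2.7891e+8 + 5.338e+8*I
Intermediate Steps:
D(t) = 14*t (D(t) = 7*(t + t) = 7*(2*t) = 14*t)
v(Z) = 4*sqrt(251)*sqrt(-Z) (v(Z) = 4*sqrt(Z - 252*Z) = 4*sqrt(-251*Z) = 4*(sqrt(251)*sqrt(-Z)) = 4*sqrt(251)*sqrt(-Z))
(k(-482, -663) + v(284))*(-4*h(29, 27)/(-45631) + 499834) = (-558 + 4*sqrt(251)*sqrt(-1*284))*(-4*27/(-45631) + 499834) = (-558 + 4*sqrt(251)*sqrt(-284))*(-108*(-1/45631) + 499834) = (-558 + 4*sqrt(251)*(2*I*sqrt(71)))*(108/45631 + 499834) = (-558 + 8*I*sqrt(17821))*(22807925362/45631) = -12726822351996/45631 + 182463402896*I*sqrt(17821)/45631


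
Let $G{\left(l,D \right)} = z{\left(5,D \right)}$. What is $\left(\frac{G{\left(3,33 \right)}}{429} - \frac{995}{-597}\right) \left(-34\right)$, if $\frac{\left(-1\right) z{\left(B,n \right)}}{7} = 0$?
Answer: $- \frac{170}{3} \approx -56.667$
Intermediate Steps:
$z{\left(B,n \right)} = 0$ ($z{\left(B,n \right)} = \left(-7\right) 0 = 0$)
$G{\left(l,D \right)} = 0$
$\left(\frac{G{\left(3,33 \right)}}{429} - \frac{995}{-597}\right) \left(-34\right) = \left(\frac{0}{429} - \frac{995}{-597}\right) \left(-34\right) = \left(0 \cdot \frac{1}{429} - - \frac{5}{3}\right) \left(-34\right) = \left(0 + \frac{5}{3}\right) \left(-34\right) = \frac{5}{3} \left(-34\right) = - \frac{170}{3}$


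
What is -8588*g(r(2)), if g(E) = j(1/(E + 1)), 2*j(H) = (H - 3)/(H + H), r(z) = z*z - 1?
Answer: 23617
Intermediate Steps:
r(z) = -1 + z**2 (r(z) = z**2 - 1 = -1 + z**2)
j(H) = (-3 + H)/(4*H) (j(H) = ((H - 3)/(H + H))/2 = ((-3 + H)/((2*H)))/2 = ((-3 + H)*(1/(2*H)))/2 = ((-3 + H)/(2*H))/2 = (-3 + H)/(4*H))
g(E) = (1 + E)*(-3 + 1/(1 + E))/4 (g(E) = (-3 + 1/(E + 1))/(4*(1/(E + 1))) = (-3 + 1/(1 + E))/(4*(1/(1 + E))) = (1 + E)*(-3 + 1/(1 + E))/4)
-8588*g(r(2)) = -8588*(-1/2 - 3*(-1 + 2**2)/4) = -8588*(-1/2 - 3*(-1 + 4)/4) = -8588*(-1/2 - 3/4*3) = -8588*(-1/2 - 9/4) = -8588*(-11/4) = 23617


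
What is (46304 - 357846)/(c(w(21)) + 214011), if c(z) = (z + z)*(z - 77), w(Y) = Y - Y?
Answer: -44506/30573 ≈ -1.4557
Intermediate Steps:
w(Y) = 0
c(z) = 2*z*(-77 + z) (c(z) = (2*z)*(-77 + z) = 2*z*(-77 + z))
(46304 - 357846)/(c(w(21)) + 214011) = (46304 - 357846)/(2*0*(-77 + 0) + 214011) = -311542/(2*0*(-77) + 214011) = -311542/(0 + 214011) = -311542/214011 = -311542*1/214011 = -44506/30573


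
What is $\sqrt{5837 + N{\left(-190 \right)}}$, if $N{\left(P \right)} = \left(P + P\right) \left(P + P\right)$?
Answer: $3 \sqrt{16693} \approx 387.6$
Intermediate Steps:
$N{\left(P \right)} = 4 P^{2}$ ($N{\left(P \right)} = 2 P 2 P = 4 P^{2}$)
$\sqrt{5837 + N{\left(-190 \right)}} = \sqrt{5837 + 4 \left(-190\right)^{2}} = \sqrt{5837 + 4 \cdot 36100} = \sqrt{5837 + 144400} = \sqrt{150237} = 3 \sqrt{16693}$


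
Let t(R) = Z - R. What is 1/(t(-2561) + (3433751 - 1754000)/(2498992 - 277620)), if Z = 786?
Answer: 2221372/7436611835 ≈ 0.00029871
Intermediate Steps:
t(R) = 786 - R
1/(t(-2561) + (3433751 - 1754000)/(2498992 - 277620)) = 1/((786 - 1*(-2561)) + (3433751 - 1754000)/(2498992 - 277620)) = 1/((786 + 2561) + 1679751/2221372) = 1/(3347 + 1679751*(1/2221372)) = 1/(3347 + 1679751/2221372) = 1/(7436611835/2221372) = 2221372/7436611835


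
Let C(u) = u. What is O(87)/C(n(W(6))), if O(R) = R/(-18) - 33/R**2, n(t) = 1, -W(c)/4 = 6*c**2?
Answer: -8137/1682 ≈ -4.8377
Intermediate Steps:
W(c) = -24*c**2
O(R) = -33/R**2 - R/18 (O(R) = R*(-1/18) - 33/R**2 = -R/18 - 33/R**2 = -33/R**2 - R/18)
O(87)/C(n(W(6))) = (-33/87**2 - 1/18*87)/1 = (-33*1/7569 - 29/6)*1 = (-11/2523 - 29/6)*1 = -8137/1682*1 = -8137/1682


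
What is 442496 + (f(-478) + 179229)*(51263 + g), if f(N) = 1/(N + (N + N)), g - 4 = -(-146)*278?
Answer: 23608690873439/1434 ≈ 1.6464e+10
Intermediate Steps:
g = 40592 (g = 4 - (-146)*278 = 4 - 1*(-40588) = 4 + 40588 = 40592)
f(N) = 1/(3*N) (f(N) = 1/(N + 2*N) = 1/(3*N))
442496 + (f(-478) + 179229)*(51263 + g) = 442496 + ((⅓)/(-478) + 179229)*(51263 + 40592) = 442496 + ((⅓)*(-1/478) + 179229)*91855 = 442496 + (-1/1434 + 179229)*91855 = 442496 + (257014385/1434)*91855 = 442496 + 23608056334175/1434 = 23608690873439/1434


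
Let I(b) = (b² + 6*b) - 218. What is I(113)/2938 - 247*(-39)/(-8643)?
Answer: 28678831/8464378 ≈ 3.3882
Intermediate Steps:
I(b) = -218 + b² + 6*b
I(113)/2938 - 247*(-39)/(-8643) = (-218 + 113² + 6*113)/2938 - 247*(-39)/(-8643) = (-218 + 12769 + 678)*(1/2938) + 9633*(-1/8643) = 13229*(1/2938) - 3211/2881 = 13229/2938 - 3211/2881 = 28678831/8464378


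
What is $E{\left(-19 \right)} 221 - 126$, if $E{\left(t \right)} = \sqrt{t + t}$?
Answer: $-126 + 221 i \sqrt{38} \approx -126.0 + 1362.3 i$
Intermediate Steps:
$E{\left(t \right)} = \sqrt{2} \sqrt{t}$ ($E{\left(t \right)} = \sqrt{2 t} = \sqrt{2} \sqrt{t}$)
$E{\left(-19 \right)} 221 - 126 = \sqrt{2} \sqrt{-19} \cdot 221 - 126 = \sqrt{2} i \sqrt{19} \cdot 221 - 126 = i \sqrt{38} \cdot 221 - 126 = 221 i \sqrt{38} - 126 = -126 + 221 i \sqrt{38}$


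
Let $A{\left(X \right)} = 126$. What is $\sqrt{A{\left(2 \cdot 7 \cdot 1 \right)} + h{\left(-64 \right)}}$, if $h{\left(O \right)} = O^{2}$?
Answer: $\sqrt{4222} \approx 64.977$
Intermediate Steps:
$\sqrt{A{\left(2 \cdot 7 \cdot 1 \right)} + h{\left(-64 \right)}} = \sqrt{126 + \left(-64\right)^{2}} = \sqrt{126 + 4096} = \sqrt{4222}$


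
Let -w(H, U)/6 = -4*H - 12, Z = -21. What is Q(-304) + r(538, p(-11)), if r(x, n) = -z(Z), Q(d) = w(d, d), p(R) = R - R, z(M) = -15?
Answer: -7209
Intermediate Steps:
p(R) = 0
w(H, U) = 72 + 24*H (w(H, U) = -6*(-4*H - 12) = -6*(-12 - 4*H) = 72 + 24*H)
Q(d) = 72 + 24*d
r(x, n) = 15 (r(x, n) = -1*(-15) = 15)
Q(-304) + r(538, p(-11)) = (72 + 24*(-304)) + 15 = (72 - 7296) + 15 = -7224 + 15 = -7209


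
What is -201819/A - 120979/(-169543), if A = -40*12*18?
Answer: 11754085759/488283840 ≈ 24.072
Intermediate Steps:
A = -8640 (A = -480*18 = -8640)
-201819/A - 120979/(-169543) = -201819/(-8640) - 120979/(-169543) = -201819*(-1/8640) - 120979*(-1/169543) = 67273/2880 + 120979/169543 = 11754085759/488283840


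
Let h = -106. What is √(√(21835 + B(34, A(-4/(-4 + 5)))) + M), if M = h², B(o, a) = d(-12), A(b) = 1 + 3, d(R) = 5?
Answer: 2*√(2809 + √1365) ≈ 106.69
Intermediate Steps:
A(b) = 4
B(o, a) = 5
M = 11236 (M = (-106)² = 11236)
√(√(21835 + B(34, A(-4/(-4 + 5)))) + M) = √(√(21835 + 5) + 11236) = √(√21840 + 11236) = √(4*√1365 + 11236) = √(11236 + 4*√1365)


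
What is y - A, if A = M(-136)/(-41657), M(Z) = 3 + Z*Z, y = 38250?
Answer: 1593398749/41657 ≈ 38250.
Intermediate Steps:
M(Z) = 3 + Z**2
A = -18499/41657 (A = (3 + (-136)**2)/(-41657) = (3 + 18496)*(-1/41657) = 18499*(-1/41657) = -18499/41657 ≈ -0.44408)
y - A = 38250 - 1*(-18499/41657) = 38250 + 18499/41657 = 1593398749/41657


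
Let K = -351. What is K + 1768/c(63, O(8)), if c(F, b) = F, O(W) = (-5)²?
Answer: -20345/63 ≈ -322.94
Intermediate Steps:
O(W) = 25
K + 1768/c(63, O(8)) = -351 + 1768/63 = -20345/63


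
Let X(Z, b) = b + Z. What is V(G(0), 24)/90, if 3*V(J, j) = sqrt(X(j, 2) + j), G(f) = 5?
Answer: sqrt(2)/54 ≈ 0.026189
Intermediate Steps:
X(Z, b) = Z + b
V(J, j) = sqrt(2 + 2*j)/3 (V(J, j) = sqrt((j + 2) + j)/3 = sqrt((2 + j) + j)/3 = sqrt(2 + 2*j)/3)
V(G(0), 24)/90 = (sqrt(2 + 2*24)/3)/90 = (sqrt(2 + 48)/3)*(1/90) = (sqrt(50)/3)*(1/90) = ((5*sqrt(2))/3)*(1/90) = (5*sqrt(2)/3)*(1/90) = sqrt(2)/54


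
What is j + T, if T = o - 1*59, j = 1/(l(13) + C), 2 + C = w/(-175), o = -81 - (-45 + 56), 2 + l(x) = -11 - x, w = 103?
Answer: -755628/5003 ≈ -151.03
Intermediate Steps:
l(x) = -13 - x (l(x) = -2 + (-11 - x) = -13 - x)
o = -92 (o = -81 - 1*11 = -81 - 11 = -92)
C = -453/175 (C = -2 + 103/(-175) = -2 + 103*(-1/175) = -2 - 103/175 = -453/175 ≈ -2.5886)
j = -175/5003 (j = 1/((-13 - 1*13) - 453/175) = 1/((-13 - 13) - 453/175) = 1/(-26 - 453/175) = 1/(-5003/175) = -175/5003 ≈ -0.034979)
T = -151 (T = -92 - 1*59 = -92 - 59 = -151)
j + T = -175/5003 - 151 = -755628/5003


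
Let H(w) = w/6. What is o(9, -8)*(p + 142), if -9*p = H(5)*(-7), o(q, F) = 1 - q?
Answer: -30812/27 ≈ -1141.2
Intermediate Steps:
H(w) = w/6 (H(w) = w*(1/6) = w/6)
p = 35/54 (p = -(1/6)*5*(-7)/9 = -5*(-7)/54 = -1/9*(-35/6) = 35/54 ≈ 0.64815)
o(9, -8)*(p + 142) = (1 - 1*9)*(35/54 + 142) = (1 - 9)*(7703/54) = -8*7703/54 = -30812/27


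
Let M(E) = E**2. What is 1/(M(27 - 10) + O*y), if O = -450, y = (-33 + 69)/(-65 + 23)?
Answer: 7/4723 ≈ 0.0014821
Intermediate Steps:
y = -6/7 (y = 36/(-42) = 36*(-1/42) = -6/7 ≈ -0.85714)
1/(M(27 - 10) + O*y) = 1/((27 - 10)**2 - 450*(-6/7)) = 1/(17**2 + 2700/7) = 1/(289 + 2700/7) = 1/(4723/7) = 7/4723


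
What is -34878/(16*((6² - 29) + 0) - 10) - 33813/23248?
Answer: -135715445/395216 ≈ -343.40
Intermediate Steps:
-34878/(16*((6² - 29) + 0) - 10) - 33813/23248 = -34878/(16*((36 - 29) + 0) - 10) - 33813*1/23248 = -34878/(16*(7 + 0) - 10) - 33813/23248 = -34878/(16*7 - 10) - 33813/23248 = -34878/(112 - 10) - 33813/23248 = -34878/102 - 33813/23248 = -34878*1/102 - 33813/23248 = -5813/17 - 33813/23248 = -135715445/395216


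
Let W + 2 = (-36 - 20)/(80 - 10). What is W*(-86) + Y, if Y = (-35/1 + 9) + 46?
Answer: 1304/5 ≈ 260.80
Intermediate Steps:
W = -14/5 (W = -2 + (-36 - 20)/(80 - 10) = -2 - 56/70 = -2 - 56*1/70 = -2 - ⅘ = -14/5 ≈ -2.8000)
Y = 20 (Y = (-35*1 + 9) + 46 = (-35 + 9) + 46 = -26 + 46 = 20)
W*(-86) + Y = -14/5*(-86) + 20 = 1204/5 + 20 = 1304/5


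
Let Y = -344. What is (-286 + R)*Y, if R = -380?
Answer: 229104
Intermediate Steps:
(-286 + R)*Y = (-286 - 380)*(-344) = -666*(-344) = 229104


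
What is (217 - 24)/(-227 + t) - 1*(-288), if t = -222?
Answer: 129119/449 ≈ 287.57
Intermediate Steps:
(217 - 24)/(-227 + t) - 1*(-288) = (217 - 24)/(-227 - 222) - 1*(-288) = 193/(-449) + 288 = 193*(-1/449) + 288 = -193/449 + 288 = 129119/449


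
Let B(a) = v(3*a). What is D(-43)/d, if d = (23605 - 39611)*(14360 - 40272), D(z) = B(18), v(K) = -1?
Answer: -1/414747472 ≈ -2.4111e-9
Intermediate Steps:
B(a) = -1
D(z) = -1
d = 414747472 (d = -16006*(-25912) = 414747472)
D(-43)/d = -1/414747472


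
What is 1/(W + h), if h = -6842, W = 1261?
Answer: -1/5581 ≈ -0.00017918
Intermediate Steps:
1/(W + h) = 1/(1261 - 6842) = 1/(-5581) = -1/5581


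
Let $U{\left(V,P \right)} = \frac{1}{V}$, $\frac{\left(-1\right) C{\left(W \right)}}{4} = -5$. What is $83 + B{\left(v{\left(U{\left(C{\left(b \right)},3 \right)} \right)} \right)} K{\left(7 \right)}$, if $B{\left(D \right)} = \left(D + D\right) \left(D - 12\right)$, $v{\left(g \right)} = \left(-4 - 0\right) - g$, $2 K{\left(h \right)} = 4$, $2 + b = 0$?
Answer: $\frac{34301}{100} \approx 343.01$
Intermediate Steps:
$b = -2$ ($b = -2 + 0 = -2$)
$C{\left(W \right)} = 20$ ($C{\left(W \right)} = \left(-4\right) \left(-5\right) = 20$)
$K{\left(h \right)} = 2$ ($K{\left(h \right)} = \frac{1}{2} \cdot 4 = 2$)
$v{\left(g \right)} = -4 - g$ ($v{\left(g \right)} = \left(-4 + 0\right) - g = -4 - g$)
$B{\left(D \right)} = 2 D \left(-12 + D\right)$
$83 + B{\left(v{\left(U{\left(C{\left(b \right)},3 \right)} \right)} \right)} K{\left(7 \right)} = 83 + 2 \left(-4 - \frac{1}{20}\right) \left(-12 - \frac{81}{20}\right) 2 = 83 + 2 \left(- \frac{81}{20}\right) \left(-12 - \frac{81}{20}\right) 2 = 83 + 2 \left(- \frac{81}{20}\right) \left(- \frac{321}{20}\right) 2 = 83 + \frac{26001}{200} \cdot 2 = 83 + \frac{26001}{100} = \frac{34301}{100}$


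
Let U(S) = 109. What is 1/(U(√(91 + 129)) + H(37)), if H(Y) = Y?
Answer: 1/146 ≈ 0.0068493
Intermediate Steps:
1/(U(√(91 + 129)) + H(37)) = 1/(109 + 37) = 1/146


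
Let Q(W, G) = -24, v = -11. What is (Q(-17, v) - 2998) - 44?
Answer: -3066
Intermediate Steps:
(Q(-17, v) - 2998) - 44 = (-24 - 2998) - 44 = -3022 - 44 = -3066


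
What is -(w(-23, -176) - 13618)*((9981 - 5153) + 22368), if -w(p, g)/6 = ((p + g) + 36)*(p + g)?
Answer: 5663295040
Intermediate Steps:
w(p, g) = -6*(g + p)*(36 + g + p) (w(p, g) = -6*((p + g) + 36)*(p + g) = -6*((g + p) + 36)*(g + p) = -6*(36 + g + p)*(g + p) = -6*(g + p)*(36 + g + p))
-(w(-23, -176) - 13618)*((9981 - 5153) + 22368) = -((-216*(-176) - 216*(-23) - 6*(-176)² - 6*(-23)² - 12*(-176)*(-23)) - 13618)*((9981 - 5153) + 22368) = -((38016 + 4968 - 6*30976 - 6*529 - 48576) - 13618)*(4828 + 22368) = -((38016 + 4968 - 185856 - 3174 - 48576) - 13618)*27196 = -(-194622 - 13618)*27196 = -(-208240)*27196 = -1*(-5663295040) = 5663295040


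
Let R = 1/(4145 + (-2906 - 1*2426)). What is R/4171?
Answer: -1/4950977 ≈ -2.0198e-7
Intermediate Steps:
R = -1/1187 (R = 1/(4145 + (-2906 - 2426)) = 1/(4145 - 5332) = 1/(-1187) = -1/1187 ≈ -0.00084246)
R/4171 = -1/1187/4171 = -1/1187*1/4171 = -1/4950977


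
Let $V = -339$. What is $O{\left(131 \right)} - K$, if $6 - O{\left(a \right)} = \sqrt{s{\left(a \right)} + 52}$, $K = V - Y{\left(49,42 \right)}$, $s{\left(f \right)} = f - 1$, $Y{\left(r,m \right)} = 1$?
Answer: $346 - \sqrt{182} \approx 332.51$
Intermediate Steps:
$s{\left(f \right)} = -1 + f$
$K = -340$ ($K = -339 - 1 = -340$)
$O{\left(a \right)} = 6 - \sqrt{51 + a}$ ($O{\left(a \right)} = 6 - \sqrt{\left(-1 + a\right) + 52} = 6 - \sqrt{51 + a}$)
$O{\left(131 \right)} - K = \left(6 - \sqrt{51 + 131}\right) - -340 = \left(6 - \sqrt{182}\right) + 340 = 346 - \sqrt{182}$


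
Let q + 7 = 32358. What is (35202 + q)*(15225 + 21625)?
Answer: 2489328050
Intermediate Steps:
q = 32351 (q = -7 + 32358 = 32351)
(35202 + q)*(15225 + 21625) = (35202 + 32351)*(15225 + 21625) = 67553*36850 = 2489328050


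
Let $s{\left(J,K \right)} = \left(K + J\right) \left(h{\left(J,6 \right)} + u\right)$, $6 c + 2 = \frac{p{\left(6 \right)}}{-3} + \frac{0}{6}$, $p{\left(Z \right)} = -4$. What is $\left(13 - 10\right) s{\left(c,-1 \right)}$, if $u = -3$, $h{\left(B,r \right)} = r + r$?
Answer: $-30$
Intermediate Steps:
$h{\left(B,r \right)} = 2 r$
$c = - \frac{1}{9}$ ($c = - \frac{1}{3} + \frac{- \frac{4}{-3} + \frac{0}{6}}{6} = - \frac{1}{3} + \frac{\left(-4\right) \left(- \frac{1}{3}\right) + 0 \cdot \frac{1}{6}}{6} = - \frac{1}{3} + \frac{\frac{4}{3} + 0}{6} = - \frac{1}{3} + \frac{1}{6} \cdot \frac{4}{3} = - \frac{1}{3} + \frac{2}{9} = - \frac{1}{9} \approx -0.11111$)
$s{\left(J,K \right)} = 9 J + 9 K$ ($s{\left(J,K \right)} = \left(K + J\right) \left(2 \cdot 6 - 3\right) = \left(J + K\right) \left(12 - 3\right) = \left(J + K\right) 9 = 9 J + 9 K$)
$\left(13 - 10\right) s{\left(c,-1 \right)} = \left(13 - 10\right) \left(9 \left(- \frac{1}{9}\right) + 9 \left(-1\right)\right) = 3 \left(-1 - 9\right) = 3 \left(-10\right) = -30$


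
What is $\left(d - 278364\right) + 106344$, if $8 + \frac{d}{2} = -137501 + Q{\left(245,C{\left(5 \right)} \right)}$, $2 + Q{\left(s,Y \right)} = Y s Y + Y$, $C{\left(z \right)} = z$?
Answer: $-434782$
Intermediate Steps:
$Q{\left(s,Y \right)} = -2 + Y + s Y^{2}$ ($Q{\left(s,Y \right)} = -2 + \left(Y s Y + Y\right) = -2 + \left(s Y^{2} + Y\right) = -2 + \left(Y + s Y^{2}\right) = -2 + Y + s Y^{2}$)
$d = -262762$ ($d = -16 + 2 \left(-137501 + \left(-2 + 5 + 245 \cdot 5^{2}\right)\right) = -16 + 2 \left(-137501 + \left(-2 + 5 + 245 \cdot 25\right)\right) = -16 + 2 \left(-137501 + \left(-2 + 5 + 6125\right)\right) = -16 + 2 \left(-137501 + 6128\right) = -16 + 2 \left(-131373\right) = -16 - 262746 = -262762$)
$\left(d - 278364\right) + 106344 = \left(-262762 - 278364\right) + 106344 = -541126 + 106344 = -434782$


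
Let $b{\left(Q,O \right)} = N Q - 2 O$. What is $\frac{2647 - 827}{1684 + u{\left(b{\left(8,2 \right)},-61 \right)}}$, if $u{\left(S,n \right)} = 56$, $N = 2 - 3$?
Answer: $\frac{91}{87} \approx 1.046$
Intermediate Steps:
$N = -1$ ($N = 2 - 3 = -1$)
$b{\left(Q,O \right)} = - Q - 2 O$
$\frac{2647 - 827}{1684 + u{\left(b{\left(8,2 \right)},-61 \right)}} = \frac{2647 - 827}{1684 + 56} = \frac{1820}{1740} = 1820 \cdot \frac{1}{1740} = \frac{91}{87}$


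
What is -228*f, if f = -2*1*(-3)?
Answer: -1368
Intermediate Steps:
f = 6 (f = -2*(-3) = 6)
-228*f = -228*6 = -1368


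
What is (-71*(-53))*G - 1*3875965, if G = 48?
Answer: -3695341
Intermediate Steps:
(-71*(-53))*G - 1*3875965 = -71*(-53)*48 - 1*3875965 = 3763*48 - 3875965 = 180624 - 3875965 = -3695341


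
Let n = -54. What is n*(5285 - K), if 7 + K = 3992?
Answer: -70200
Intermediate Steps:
K = 3985 (K = -7 + 3992 = 3985)
n*(5285 - K) = -54*(5285 - 1*3985) = -54*(5285 - 3985) = -54*1300 = -70200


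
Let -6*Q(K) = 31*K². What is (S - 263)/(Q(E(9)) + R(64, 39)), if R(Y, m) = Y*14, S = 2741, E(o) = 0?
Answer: 177/64 ≈ 2.7656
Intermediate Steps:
R(Y, m) = 14*Y
Q(K) = -31*K²/6
(S - 263)/(Q(E(9)) + R(64, 39)) = (2741 - 263)/(-31/6*0² + 14*64) = 2478/(-31/6*0 + 896) = 2478/(0 + 896) = 2478/896 = 2478*(1/896) = 177/64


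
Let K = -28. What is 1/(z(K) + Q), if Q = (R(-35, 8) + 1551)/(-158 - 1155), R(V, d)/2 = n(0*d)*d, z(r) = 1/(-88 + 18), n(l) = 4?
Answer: -91910/114363 ≈ -0.80367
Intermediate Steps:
z(r) = -1/70 (z(r) = 1/(-70) = -1/70)
R(V, d) = 8*d (R(V, d) = 2*(4*d) = 8*d)
Q = -1615/1313 (Q = (8*8 + 1551)/(-158 - 1155) = (64 + 1551)/(-1313) = 1615*(-1/1313) = -1615/1313 ≈ -1.2300)
1/(z(K) + Q) = 1/(-1/70 - 1615/1313) = 1/(-114363/91910) = -91910/114363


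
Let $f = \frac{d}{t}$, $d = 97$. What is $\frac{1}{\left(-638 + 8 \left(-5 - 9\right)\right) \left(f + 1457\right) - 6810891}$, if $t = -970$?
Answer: $- \frac{1}{7903566} \approx -1.2653 \cdot 10^{-7}$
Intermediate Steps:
$f = - \frac{1}{10}$ ($f = \frac{97}{-970} = 97 \left(- \frac{1}{970}\right) = - \frac{1}{10} \approx -0.1$)
$\frac{1}{\left(-638 + 8 \left(-5 - 9\right)\right) \left(f + 1457\right) - 6810891} = \frac{1}{\left(-638 + 8 \left(-5 - 9\right)\right) \left(- \frac{1}{10} + 1457\right) - 6810891} = \frac{1}{\left(-638 + 8 \left(-14\right)\right) \frac{14569}{10} - 6810891} = \frac{1}{\left(-638 - 112\right) \frac{14569}{10} - 6810891} = \frac{1}{\left(-750\right) \frac{14569}{10} - 6810891} = \frac{1}{-1092675 - 6810891} = \frac{1}{-7903566} = - \frac{1}{7903566}$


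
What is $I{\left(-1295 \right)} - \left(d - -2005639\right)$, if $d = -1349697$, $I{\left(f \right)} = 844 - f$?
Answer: $-653803$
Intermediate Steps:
$I{\left(-1295 \right)} - \left(d - -2005639\right) = \left(844 - -1295\right) - \left(-1349697 - -2005639\right) = \left(844 + 1295\right) - \left(-1349697 + 2005639\right) = 2139 - 655942 = -653803$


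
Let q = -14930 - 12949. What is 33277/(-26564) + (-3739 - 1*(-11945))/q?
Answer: -1145713667/740577756 ≈ -1.5471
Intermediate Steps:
q = -27879
33277/(-26564) + (-3739 - 1*(-11945))/q = 33277/(-26564) + (-3739 - 1*(-11945))/(-27879) = 33277*(-1/26564) + (-3739 + 11945)*(-1/27879) = -33277/26564 + 8206*(-1/27879) = -33277/26564 - 8206/27879 = -1145713667/740577756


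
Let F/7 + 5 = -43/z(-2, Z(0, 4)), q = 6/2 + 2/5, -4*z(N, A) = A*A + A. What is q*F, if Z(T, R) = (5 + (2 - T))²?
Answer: -102663/875 ≈ -117.33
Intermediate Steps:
Z(T, R) = (7 - T)²
z(N, A) = -A/4 - A²/4 (z(N, A) = -(A*A + A)/4 = -(A² + A)/4 = -(A + A²)/4 = -A/4 - A²/4)
q = 17/5 (q = 6*(½) + 2*(⅕) = 3 + ⅖ = 17/5 ≈ 3.4000)
F = -6039/175 (F = -35 + 7*(-43*(-4/((1 + (-7 + 0)²)*(-7 + 0)²))) = -35 + 7*(-43*(-4/(49*(1 + (-7)²)))) = -35 + 7*(-43*(-4/(49*(1 + 49)))) = -35 + 7*(-43/((-¼*49*50))) = -35 + 7*(-43/(-1225/2)) = -35 + 7*(-43*(-2/1225)) = -35 + 7*(86/1225) = -35 + 86/175 = -6039/175 ≈ -34.509)
q*F = (17/5)*(-6039/175) = -102663/875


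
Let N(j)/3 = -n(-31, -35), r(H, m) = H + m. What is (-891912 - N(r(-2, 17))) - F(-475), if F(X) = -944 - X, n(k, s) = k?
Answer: -891536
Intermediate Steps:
N(j) = 93 (N(j) = 3*(-1*(-31)) = 3*31 = 93)
(-891912 - N(r(-2, 17))) - F(-475) = (-891912 - 1*93) - (-944 - 1*(-475)) = (-891912 - 93) - (-944 + 475) = -892005 - 1*(-469) = -892005 + 469 = -891536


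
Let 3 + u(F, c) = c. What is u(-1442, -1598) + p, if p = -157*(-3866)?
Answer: 605361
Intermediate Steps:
u(F, c) = -3 + c
p = 606962
u(-1442, -1598) + p = (-3 - 1598) + 606962 = -1601 + 606962 = 605361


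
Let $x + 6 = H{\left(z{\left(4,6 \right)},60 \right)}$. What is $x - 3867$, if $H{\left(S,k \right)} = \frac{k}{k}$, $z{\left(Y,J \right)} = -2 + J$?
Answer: $-3872$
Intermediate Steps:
$H{\left(S,k \right)} = 1$
$x = -5$ ($x = -6 + 1 = -5$)
$x - 3867 = -5 - 3867 = -3872$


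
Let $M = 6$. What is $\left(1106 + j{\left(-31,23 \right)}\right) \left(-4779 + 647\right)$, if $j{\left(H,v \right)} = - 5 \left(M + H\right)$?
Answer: $-5086492$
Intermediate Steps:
$j{\left(H,v \right)} = -30 - 5 H$ ($j{\left(H,v \right)} = - 5 \left(6 + H\right) = -30 - 5 H$)
$\left(1106 + j{\left(-31,23 \right)}\right) \left(-4779 + 647\right) = \left(1106 - -125\right) \left(-4779 + 647\right) = \left(1106 + \left(-30 + 155\right)\right) \left(-4132\right) = \left(1106 + 125\right) \left(-4132\right) = 1231 \left(-4132\right) = -5086492$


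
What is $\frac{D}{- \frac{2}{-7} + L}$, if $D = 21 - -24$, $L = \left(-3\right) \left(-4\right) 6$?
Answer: $\frac{315}{506} \approx 0.62253$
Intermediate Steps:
$L = 72$ ($L = 12 \cdot 6 = 72$)
$D = 45$ ($D = 21 + 24 = 45$)
$\frac{D}{- \frac{2}{-7} + L} = \frac{45}{- \frac{2}{-7} + 72} = \frac{45}{\left(-2\right) \left(- \frac{1}{7}\right) + 72} = \frac{45}{\frac{2}{7} + 72} = \frac{45}{\frac{506}{7}} = 45 \cdot \frac{7}{506} = \frac{315}{506}$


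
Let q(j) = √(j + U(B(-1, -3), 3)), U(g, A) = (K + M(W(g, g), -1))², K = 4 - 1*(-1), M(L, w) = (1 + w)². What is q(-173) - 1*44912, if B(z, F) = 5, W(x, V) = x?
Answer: -44912 + 2*I*√37 ≈ -44912.0 + 12.166*I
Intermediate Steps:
K = 5 (K = 4 + 1 = 5)
U(g, A) = 25 (U(g, A) = (5 + (1 - 1)²)² = (5 + 0²)² = (5 + 0)² = 5² = 25)
q(j) = √(25 + j) (q(j) = √(j + 25) = √(25 + j))
q(-173) - 1*44912 = √(25 - 173) - 1*44912 = √(-148) - 44912 = 2*I*√37 - 44912 = -44912 + 2*I*√37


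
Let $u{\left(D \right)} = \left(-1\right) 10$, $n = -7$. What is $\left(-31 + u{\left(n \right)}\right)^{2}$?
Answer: $1681$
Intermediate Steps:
$u{\left(D \right)} = -10$
$\left(-31 + u{\left(n \right)}\right)^{2} = \left(-31 - 10\right)^{2} = \left(-41\right)^{2} = 1681$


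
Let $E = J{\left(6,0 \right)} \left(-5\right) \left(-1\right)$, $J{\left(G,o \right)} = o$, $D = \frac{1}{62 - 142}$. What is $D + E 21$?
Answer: $- \frac{1}{80} \approx -0.0125$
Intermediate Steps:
$D = - \frac{1}{80}$ ($D = \frac{1}{-80} = - \frac{1}{80} \approx -0.0125$)
$E = 0$ ($E = 0 \left(-5\right) \left(-1\right) = 0 \left(-1\right) = 0$)
$D + E 21 = - \frac{1}{80} + 0 \cdot 21 = - \frac{1}{80} + 0 = - \frac{1}{80}$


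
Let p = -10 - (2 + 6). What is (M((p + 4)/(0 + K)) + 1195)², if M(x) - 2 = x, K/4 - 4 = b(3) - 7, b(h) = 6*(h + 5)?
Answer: 11604244729/8100 ≈ 1.4326e+6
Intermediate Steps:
b(h) = 30 + 6*h (b(h) = 6*(5 + h) = 30 + 6*h)
p = -18 (p = -10 - 1*8 = -10 - 8 = -18)
K = 180 (K = 16 + 4*((30 + 6*3) - 7) = 16 + 4*((30 + 18) - 7) = 16 + 4*(48 - 7) = 16 + 4*41 = 16 + 164 = 180)
M(x) = 2 + x
(M((p + 4)/(0 + K)) + 1195)² = ((2 + (-18 + 4)/(0 + 180)) + 1195)² = ((2 - 14/180) + 1195)² = ((2 - 14*1/180) + 1195)² = ((2 - 7/90) + 1195)² = (173/90 + 1195)² = (107723/90)² = 11604244729/8100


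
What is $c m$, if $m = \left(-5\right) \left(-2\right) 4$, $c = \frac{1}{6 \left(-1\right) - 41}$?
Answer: $- \frac{40}{47} \approx -0.85106$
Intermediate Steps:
$c = - \frac{1}{47}$ ($c = \frac{1}{-6 - 41} = \frac{1}{-47} = - \frac{1}{47} \approx -0.021277$)
$m = 40$ ($m = 10 \cdot 4 = 40$)
$c m = \left(- \frac{1}{47}\right) 40 = - \frac{40}{47}$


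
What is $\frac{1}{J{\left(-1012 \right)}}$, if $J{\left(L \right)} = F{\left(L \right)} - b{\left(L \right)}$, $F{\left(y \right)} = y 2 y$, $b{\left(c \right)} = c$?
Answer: $\frac{1}{2049300} \approx 4.8797 \cdot 10^{-7}$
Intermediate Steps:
$F{\left(y \right)} = 2 y^{2}$ ($F{\left(y \right)} = 2 y y = 2 y^{2}$)
$J{\left(L \right)} = - L + 2 L^{2}$ ($J{\left(L \right)} = 2 L^{2} - L = - L + 2 L^{2}$)
$\frac{1}{J{\left(-1012 \right)}} = \frac{1}{\left(-1012\right) \left(-1 + 2 \left(-1012\right)\right)} = \frac{1}{\left(-1012\right) \left(-1 - 2024\right)} = \frac{1}{\left(-1012\right) \left(-2025\right)} = \frac{1}{2049300}$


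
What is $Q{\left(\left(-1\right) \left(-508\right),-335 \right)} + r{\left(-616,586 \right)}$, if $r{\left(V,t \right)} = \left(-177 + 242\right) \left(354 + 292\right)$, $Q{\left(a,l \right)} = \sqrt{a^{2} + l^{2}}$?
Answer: $41990 + \sqrt{370289} \approx 42599.0$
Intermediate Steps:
$r{\left(V,t \right)} = 41990$ ($r{\left(V,t \right)} = 65 \cdot 646 = 41990$)
$Q{\left(\left(-1\right) \left(-508\right),-335 \right)} + r{\left(-616,586 \right)} = \sqrt{\left(\left(-1\right) \left(-508\right)\right)^{2} + \left(-335\right)^{2}} + 41990 = \sqrt{508^{2} + 112225} + 41990 = \sqrt{258064 + 112225} + 41990 = \sqrt{370289} + 41990 = 41990 + \sqrt{370289}$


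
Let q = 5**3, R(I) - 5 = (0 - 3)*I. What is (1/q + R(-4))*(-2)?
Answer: -4252/125 ≈ -34.016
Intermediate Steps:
R(I) = 5 - 3*I (R(I) = 5 + (0 - 3)*I = 5 - 3*I)
q = 125
(1/q + R(-4))*(-2) = (1/125 + (5 - 3*(-4)))*(-2) = (1/125 + (5 + 12))*(-2) = (1/125 + 17)*(-2) = (2126/125)*(-2) = -4252/125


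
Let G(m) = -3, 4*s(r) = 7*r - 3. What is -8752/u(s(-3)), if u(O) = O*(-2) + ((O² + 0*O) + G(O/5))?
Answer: -8752/45 ≈ -194.49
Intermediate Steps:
s(r) = -¾ + 7*r/4 (s(r) = (7*r - 3)/4 = (-3 + 7*r)/4 = -¾ + 7*r/4)
u(O) = -3 + O² - 2*O (u(O) = O*(-2) + ((O² + 0*O) - 3) = -2*O + ((O² + 0) - 3) = -2*O + (O² - 3) = -2*O + (-3 + O²) = -3 + O² - 2*O)
-8752/u(s(-3)) = -8752/(-3 + (-¾ + (7/4)*(-3))² - 2*(-¾ + (7/4)*(-3))) = -8752/(-3 + (-¾ - 21/4)² - 2*(-¾ - 21/4)) = -8752/(-3 + (-6)² - 2*(-6)) = -8752/(-3 + 36 + 12) = -8752/45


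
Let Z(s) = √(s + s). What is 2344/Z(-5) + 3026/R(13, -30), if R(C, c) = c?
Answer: -1513/15 - 1172*I*√10/5 ≈ -100.87 - 741.24*I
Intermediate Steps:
Z(s) = √2*√s (Z(s) = √(2*s) = √2*√s)
2344/Z(-5) + 3026/R(13, -30) = 2344/((√2*√(-5))) + 3026/(-30) = 2344/((√2*(I*√5))) + 3026*(-1/30) = 2344/((I*√10)) - 1513/15 = 2344*(-I*√10/10) - 1513/15 = -1172*I*√10/5 - 1513/15 = -1513/15 - 1172*I*√10/5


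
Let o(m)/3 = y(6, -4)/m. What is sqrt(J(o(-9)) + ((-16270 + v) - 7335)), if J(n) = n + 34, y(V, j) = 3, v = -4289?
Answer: I*sqrt(27861) ≈ 166.92*I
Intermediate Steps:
o(m) = 9/m (o(m) = 3*(3/m) = 9/m)
J(n) = 34 + n
sqrt(J(o(-9)) + ((-16270 + v) - 7335)) = sqrt((34 + 9/(-9)) + ((-16270 - 4289) - 7335)) = sqrt((34 + 9*(-1/9)) + (-20559 - 7335)) = sqrt((34 - 1) - 27894) = sqrt(33 - 27894) = sqrt(-27861) = I*sqrt(27861)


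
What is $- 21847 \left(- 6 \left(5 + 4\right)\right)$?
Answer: $1179738$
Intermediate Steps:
$- 21847 \left(- 6 \left(5 + 4\right)\right) = - 21847 \left(\left(-6\right) 9\right) = \left(-21847\right) \left(-54\right) = 1179738$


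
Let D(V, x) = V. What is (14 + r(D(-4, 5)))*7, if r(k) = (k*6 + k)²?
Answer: 5586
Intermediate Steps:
r(k) = 49*k² (r(k) = (6*k + k)² = (7*k)² = 49*k²)
(14 + r(D(-4, 5)))*7 = (14 + 49*(-4)²)*7 = (14 + 49*16)*7 = (14 + 784)*7 = 798*7 = 5586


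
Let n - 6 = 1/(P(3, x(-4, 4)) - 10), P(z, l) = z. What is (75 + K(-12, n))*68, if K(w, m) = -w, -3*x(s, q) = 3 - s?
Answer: 5916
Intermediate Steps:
x(s, q) = -1 + s/3 (x(s, q) = -(3 - s)/3 = -1 + s/3)
n = 41/7 (n = 6 + 1/(3 - 10) = 6 + 1/(-7) = 6 - 1/7 = 41/7 ≈ 5.8571)
(75 + K(-12, n))*68 = (75 - 1*(-12))*68 = (75 + 12)*68 = 87*68 = 5916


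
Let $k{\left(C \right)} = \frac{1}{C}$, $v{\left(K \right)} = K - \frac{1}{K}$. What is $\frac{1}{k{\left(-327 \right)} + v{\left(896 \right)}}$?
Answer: $\frac{292992}{262519609} \approx 0.0011161$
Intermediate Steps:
$\frac{1}{k{\left(-327 \right)} + v{\left(896 \right)}} = \frac{1}{\frac{1}{-327} + \left(896 - \frac{1}{896}\right)} = \frac{1}{- \frac{1}{327} + \left(896 - \frac{1}{896}\right)} = \frac{1}{- \frac{1}{327} + \frac{802815}{896}} = \frac{1}{\frac{262519609}{292992}} = \frac{292992}{262519609}$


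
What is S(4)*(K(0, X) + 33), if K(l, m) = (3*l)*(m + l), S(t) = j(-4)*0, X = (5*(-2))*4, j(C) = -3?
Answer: 0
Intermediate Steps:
X = -40 (X = -10*4 = -40)
S(t) = 0 (S(t) = -3*0 = 0)
K(l, m) = 3*l*(l + m) (K(l, m) = (3*l)*(l + m) = 3*l*(l + m))
S(4)*(K(0, X) + 33) = 0*(3*0*(0 - 40) + 33) = 0*(3*0*(-40) + 33) = 0*(0 + 33) = 0*33 = 0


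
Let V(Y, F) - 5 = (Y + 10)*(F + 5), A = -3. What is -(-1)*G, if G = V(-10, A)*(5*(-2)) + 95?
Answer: 45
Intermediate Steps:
V(Y, F) = 5 + (5 + F)*(10 + Y) (V(Y, F) = 5 + (Y + 10)*(F + 5) = 5 + (10 + Y)*(5 + F) = 5 + (5 + F)*(10 + Y))
G = 45 (G = (55 + 5*(-10) + 10*(-3) - 3*(-10))*(5*(-2)) + 95 = (55 - 50 - 30 + 30)*(-10) + 95 = 5*(-10) + 95 = -50 + 95 = 45)
-(-1)*G = -(-1)*45 = -1*(-45) = 45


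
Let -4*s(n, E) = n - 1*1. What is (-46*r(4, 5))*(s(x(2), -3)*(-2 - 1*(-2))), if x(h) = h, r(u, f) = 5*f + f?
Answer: 0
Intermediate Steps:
r(u, f) = 6*f
s(n, E) = 1/4 - n/4 (s(n, E) = -(n - 1*1)/4 = -(n - 1)/4 = -(-1 + n)/4 = 1/4 - n/4)
(-46*r(4, 5))*(s(x(2), -3)*(-2 - 1*(-2))) = (-276*5)*((1/4 - 1/4*2)*(-2 - 1*(-2))) = (-46*30)*((1/4 - 1/2)*(-2 + 2)) = -(-345)*0 = -1380*0 = 0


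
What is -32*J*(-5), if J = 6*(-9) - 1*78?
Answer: -21120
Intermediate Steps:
J = -132 (J = -54 - 78 = -132)
-32*J*(-5) = -(-4224)*(-5) = -32*660 = -21120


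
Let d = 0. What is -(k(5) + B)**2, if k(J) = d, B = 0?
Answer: 0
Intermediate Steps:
k(J) = 0
-(k(5) + B)**2 = -(0 + 0)**2 = -1*0**2 = -1*0 = 0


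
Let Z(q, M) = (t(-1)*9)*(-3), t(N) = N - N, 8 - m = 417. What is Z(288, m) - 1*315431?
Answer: -315431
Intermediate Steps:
m = -409 (m = 8 - 1*417 = 8 - 417 = -409)
t(N) = 0
Z(q, M) = 0 (Z(q, M) = (0*9)*(-3) = 0*(-3) = 0)
Z(288, m) - 1*315431 = 0 - 1*315431 = 0 - 315431 = -315431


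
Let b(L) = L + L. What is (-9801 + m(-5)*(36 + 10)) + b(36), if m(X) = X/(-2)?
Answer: -9614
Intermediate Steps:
m(X) = -X/2 (m(X) = X*(-1/2) = -X/2)
b(L) = 2*L
(-9801 + m(-5)*(36 + 10)) + b(36) = (-9801 + (-1/2*(-5))*(36 + 10)) + 2*36 = (-9801 + (5/2)*46) + 72 = (-9801 + 115) + 72 = -9686 + 72 = -9614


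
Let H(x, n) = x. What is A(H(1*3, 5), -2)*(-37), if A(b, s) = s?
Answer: 74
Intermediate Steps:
A(H(1*3, 5), -2)*(-37) = -2*(-37) = 74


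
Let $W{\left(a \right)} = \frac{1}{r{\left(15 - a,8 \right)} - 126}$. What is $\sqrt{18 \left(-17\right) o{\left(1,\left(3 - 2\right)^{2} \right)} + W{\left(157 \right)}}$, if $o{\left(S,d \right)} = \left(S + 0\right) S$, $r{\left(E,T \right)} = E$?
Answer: $\frac{i \sqrt{5494603}}{134} \approx 17.493 i$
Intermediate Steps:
$o{\left(S,d \right)} = S^{2}$ ($o{\left(S,d \right)} = S S = S^{2}$)
$W{\left(a \right)} = \frac{1}{-111 - a}$ ($W{\left(a \right)} = \frac{1}{\left(15 - a\right) - 126} = \frac{1}{-111 - a}$)
$\sqrt{18 \left(-17\right) o{\left(1,\left(3 - 2\right)^{2} \right)} + W{\left(157 \right)}} = \sqrt{18 \left(-17\right) 1^{2} - \frac{1}{111 + 157}} = \sqrt{\left(-306\right) 1 - \frac{1}{268}} = \sqrt{-306 - \frac{1}{268}} = \sqrt{- \frac{82009}{268}} = \frac{i \sqrt{5494603}}{134}$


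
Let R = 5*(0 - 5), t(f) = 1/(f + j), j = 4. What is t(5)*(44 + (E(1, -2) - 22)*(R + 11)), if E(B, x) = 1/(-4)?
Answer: 79/2 ≈ 39.500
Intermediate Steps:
t(f) = 1/(4 + f) (t(f) = 1/(f + 4) = 1/(4 + f))
R = -25 (R = 5*(-5) = -25)
E(B, x) = -¼
t(5)*(44 + (E(1, -2) - 22)*(R + 11)) = (44 + (-¼ - 22)*(-25 + 11))/(4 + 5) = (44 - 89/4*(-14))/9 = (44 + 623/2)/9 = (⅑)*(711/2) = 79/2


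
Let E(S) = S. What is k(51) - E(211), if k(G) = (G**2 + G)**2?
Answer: 7032893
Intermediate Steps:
k(G) = (G + G**2)**2
k(51) - E(211) = 51**2*(1 + 51)**2 - 1*211 = 2601*52**2 - 211 = 2601*2704 - 211 = 7033104 - 211 = 7032893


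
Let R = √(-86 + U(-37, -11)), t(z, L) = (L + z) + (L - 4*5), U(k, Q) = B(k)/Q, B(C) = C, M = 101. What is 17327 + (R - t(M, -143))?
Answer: 17532 + 3*I*√1111/11 ≈ 17532.0 + 9.0905*I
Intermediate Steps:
U(k, Q) = k/Q
t(z, L) = -20 + z + 2*L (t(z, L) = (L + z) + (L - 20) = (L + z) + (-20 + L) = -20 + z + 2*L)
R = 3*I*√1111/11 (R = √(-86 - 37/(-11)) = √(-86 - 37*(-1/11)) = √(-86 + 37/11) = √(-909/11) = 3*I*√1111/11 ≈ 9.0905*I)
17327 + (R - t(M, -143)) = 17327 + (3*I*√1111/11 - (-20 + 101 + 2*(-143))) = 17327 + (3*I*√1111/11 - (-20 + 101 - 286)) = 17327 + (3*I*√1111/11 - 1*(-205)) = 17327 + (3*I*√1111/11 + 205) = 17327 + (205 + 3*I*√1111/11) = 17532 + 3*I*√1111/11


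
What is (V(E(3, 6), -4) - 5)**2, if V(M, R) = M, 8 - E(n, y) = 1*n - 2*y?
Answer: 144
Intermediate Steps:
E(n, y) = 8 - n + 2*y (E(n, y) = 8 - (1*n - 2*y) = 8 - (n - 2*y) = 8 + (-n + 2*y) = 8 - n + 2*y)
(V(E(3, 6), -4) - 5)**2 = ((8 - 1*3 + 2*6) - 5)**2 = ((8 - 3 + 12) - 5)**2 = (17 - 5)**2 = 12**2 = 144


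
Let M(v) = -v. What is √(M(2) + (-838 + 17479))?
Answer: √16639 ≈ 128.99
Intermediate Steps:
√(M(2) + (-838 + 17479)) = √(-1*2 + (-838 + 17479)) = √(-2 + 16641) = √16639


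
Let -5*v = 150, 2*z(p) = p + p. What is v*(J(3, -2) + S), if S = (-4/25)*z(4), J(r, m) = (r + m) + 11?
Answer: -1704/5 ≈ -340.80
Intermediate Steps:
z(p) = p (z(p) = (p + p)/2 = (2*p)/2 = p)
J(r, m) = 11 + m + r (J(r, m) = (m + r) + 11 = 11 + m + r)
v = -30 (v = -⅕*150 = -30)
S = -16/25 (S = -4/25*4 = -16/25 ≈ -0.64000)
v*(J(3, -2) + S) = -30*((11 - 2 + 3) - 16/25) = -30*(12 - 16/25) = -30*284/25 = -1704/5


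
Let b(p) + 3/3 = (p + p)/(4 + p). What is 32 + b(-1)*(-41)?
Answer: 301/3 ≈ 100.33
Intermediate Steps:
b(p) = -1 + 2*p/(4 + p) (b(p) = -1 + (p + p)/(4 + p) = -1 + (2*p)/(4 + p) = -1 + 2*p/(4 + p))
32 + b(-1)*(-41) = 32 + ((-4 - 1)/(4 - 1))*(-41) = 32 + (-5/3)*(-41) = 32 + ((⅓)*(-5))*(-41) = 32 - 5/3*(-41) = 32 + 205/3 = 301/3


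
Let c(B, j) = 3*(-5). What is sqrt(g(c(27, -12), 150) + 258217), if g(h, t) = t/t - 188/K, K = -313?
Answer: sqrt(25297418086)/313 ≈ 508.15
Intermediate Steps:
c(B, j) = -15
g(h, t) = 501/313 (g(h, t) = t/t - 188/(-313) = 1 - 188*(-1/313) = 1 + 188/313 = 501/313)
sqrt(g(c(27, -12), 150) + 258217) = sqrt(501/313 + 258217) = sqrt(80822422/313) = sqrt(25297418086)/313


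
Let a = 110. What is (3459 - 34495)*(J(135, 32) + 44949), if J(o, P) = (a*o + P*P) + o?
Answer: -1891892488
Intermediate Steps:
J(o, P) = P² + 111*o (J(o, P) = (110*o + P*P) + o = (110*o + P²) + o = (P² + 110*o) + o = P² + 111*o)
(3459 - 34495)*(J(135, 32) + 44949) = (3459 - 34495)*((32² + 111*135) + 44949) = -31036*((1024 + 14985) + 44949) = -31036*(16009 + 44949) = -31036*60958 = -1891892488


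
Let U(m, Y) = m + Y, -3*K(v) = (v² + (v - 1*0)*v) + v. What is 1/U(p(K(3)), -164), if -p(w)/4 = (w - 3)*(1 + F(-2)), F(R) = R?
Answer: -1/204 ≈ -0.0049020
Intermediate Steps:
K(v) = -2*v²/3 - v/3 (K(v) = -((v² + (v - 1*0)*v) + v)/3 = -((v² + (v + 0)*v) + v)/3 = -((v² + v*v) + v)/3 = -((v² + v²) + v)/3 = -(2*v² + v)/3 = -(v + 2*v²)/3 = -2*v²/3 - v/3)
p(w) = -12 + 4*w (p(w) = -4*(w - 3)*(1 - 2) = -4*(-3 + w)*(-1) = -4*(3 - w) = -12 + 4*w)
U(m, Y) = Y + m
1/U(p(K(3)), -164) = 1/(-164 + (-12 + 4*(-⅓*3*(1 + 2*3)))) = 1/(-164 + (-12 + 4*(-⅓*3*(1 + 6)))) = 1/(-164 + (-12 + 4*(-⅓*3*7))) = 1/(-164 + (-12 + 4*(-7))) = 1/(-164 + (-12 - 28)) = 1/(-164 - 40) = 1/(-204) = -1/204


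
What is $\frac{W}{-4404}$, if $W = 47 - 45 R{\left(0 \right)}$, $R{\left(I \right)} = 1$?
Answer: $- \frac{1}{2202} \approx -0.00045413$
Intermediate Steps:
$W = 2$ ($W = 47 - 45 = 2$)
$\frac{W}{-4404} = \frac{2}{-4404} = 2 \left(- \frac{1}{4404}\right) = - \frac{1}{2202}$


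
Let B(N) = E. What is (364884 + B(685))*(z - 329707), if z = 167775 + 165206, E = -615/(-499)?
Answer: 596122491294/499 ≈ 1.1946e+9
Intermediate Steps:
E = 615/499 (E = -615*(-1/499) = 615/499 ≈ 1.2325)
B(N) = 615/499
z = 332981
(364884 + B(685))*(z - 329707) = (364884 + 615/499)*(332981 - 329707) = (182077731/499)*3274 = 596122491294/499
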